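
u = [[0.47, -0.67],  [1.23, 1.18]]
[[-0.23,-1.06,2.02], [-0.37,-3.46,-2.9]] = u@[[-0.38, -2.59, 0.32],[0.08, -0.23, -2.79]]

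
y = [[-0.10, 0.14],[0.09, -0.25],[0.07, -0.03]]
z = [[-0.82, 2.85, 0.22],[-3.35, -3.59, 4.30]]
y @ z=[[-0.39, -0.79, 0.58],[0.76, 1.15, -1.06],[0.04, 0.31, -0.11]]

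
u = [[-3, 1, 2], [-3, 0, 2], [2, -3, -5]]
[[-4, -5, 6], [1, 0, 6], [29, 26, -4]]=u@ [[-3, -2, -2], [-5, -5, 0], [-4, -3, 0]]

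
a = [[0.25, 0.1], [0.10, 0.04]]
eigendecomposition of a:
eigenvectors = [[0.93, -0.37], [0.37, 0.93]]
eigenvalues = [0.29, -0.0]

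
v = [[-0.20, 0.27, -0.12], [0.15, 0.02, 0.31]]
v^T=[[-0.20,0.15], [0.27,0.02], [-0.12,0.31]]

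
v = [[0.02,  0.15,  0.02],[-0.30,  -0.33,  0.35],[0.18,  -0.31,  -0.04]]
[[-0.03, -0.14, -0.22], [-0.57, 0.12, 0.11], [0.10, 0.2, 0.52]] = v @ [[0.20, -0.4, 0.27], [-0.01, -0.77, -1.42], [-1.48, -0.74, -0.80]]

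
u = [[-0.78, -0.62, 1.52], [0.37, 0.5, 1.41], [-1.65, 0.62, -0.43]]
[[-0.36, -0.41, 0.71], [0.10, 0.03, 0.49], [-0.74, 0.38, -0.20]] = u @ [[0.44, -0.04, -0.03],[-0.04, 0.42, -0.12],[-0.03, -0.12, 0.4]]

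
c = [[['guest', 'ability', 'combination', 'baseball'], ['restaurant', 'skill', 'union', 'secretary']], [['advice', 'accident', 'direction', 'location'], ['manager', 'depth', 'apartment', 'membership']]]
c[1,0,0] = 'advice'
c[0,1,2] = 'union'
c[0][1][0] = 'restaurant'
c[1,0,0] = 'advice'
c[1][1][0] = 'manager'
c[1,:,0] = ['advice', 'manager']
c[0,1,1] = 'skill'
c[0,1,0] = 'restaurant'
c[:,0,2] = ['combination', 'direction']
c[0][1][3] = 'secretary'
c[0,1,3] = 'secretary'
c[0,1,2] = 'union'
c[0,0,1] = 'ability'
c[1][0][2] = 'direction'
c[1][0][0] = 'advice'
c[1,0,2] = 'direction'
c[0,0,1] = 'ability'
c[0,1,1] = 'skill'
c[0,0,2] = 'combination'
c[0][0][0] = 'guest'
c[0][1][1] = 'skill'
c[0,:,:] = [['guest', 'ability', 'combination', 'baseball'], ['restaurant', 'skill', 'union', 'secretary']]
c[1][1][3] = 'membership'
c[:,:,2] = [['combination', 'union'], ['direction', 'apartment']]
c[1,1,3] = 'membership'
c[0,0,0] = 'guest'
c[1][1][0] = 'manager'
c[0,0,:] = ['guest', 'ability', 'combination', 'baseball']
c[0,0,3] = 'baseball'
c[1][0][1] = 'accident'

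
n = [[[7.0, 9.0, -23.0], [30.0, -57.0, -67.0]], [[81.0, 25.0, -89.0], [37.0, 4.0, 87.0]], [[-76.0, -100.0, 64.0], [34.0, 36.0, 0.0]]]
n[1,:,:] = [[81.0, 25.0, -89.0], [37.0, 4.0, 87.0]]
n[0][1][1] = -57.0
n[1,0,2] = -89.0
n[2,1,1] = 36.0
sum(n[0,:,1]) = -48.0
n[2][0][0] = -76.0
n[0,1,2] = -67.0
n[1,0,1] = 25.0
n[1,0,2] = -89.0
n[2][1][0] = 34.0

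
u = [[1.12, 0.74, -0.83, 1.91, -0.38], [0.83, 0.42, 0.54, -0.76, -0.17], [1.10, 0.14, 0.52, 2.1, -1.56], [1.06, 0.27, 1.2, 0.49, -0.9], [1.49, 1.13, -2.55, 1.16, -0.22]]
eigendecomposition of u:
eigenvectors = [[0.32, 0.63, 0.4, 0.49, 0.52],[0.10, 0.26, -0.27, -0.61, -0.78],[0.73, 0.10, 0.47, -0.23, -0.05],[0.56, 0.22, -0.11, -0.39, 0.04],[-0.19, 0.69, 0.74, -0.42, 0.34]]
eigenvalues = [3.03, 1.54, -1.62, -0.63, 0.01]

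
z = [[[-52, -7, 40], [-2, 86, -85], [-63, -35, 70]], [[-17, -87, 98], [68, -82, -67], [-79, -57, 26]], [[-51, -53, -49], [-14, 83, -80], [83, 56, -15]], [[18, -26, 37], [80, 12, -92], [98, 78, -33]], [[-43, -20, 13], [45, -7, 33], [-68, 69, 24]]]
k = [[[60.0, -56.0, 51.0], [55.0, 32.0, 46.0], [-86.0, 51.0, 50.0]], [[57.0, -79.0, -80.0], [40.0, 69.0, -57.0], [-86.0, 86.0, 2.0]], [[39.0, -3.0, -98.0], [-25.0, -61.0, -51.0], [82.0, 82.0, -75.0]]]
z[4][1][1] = -7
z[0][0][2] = 40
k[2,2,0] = 82.0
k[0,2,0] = -86.0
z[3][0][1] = -26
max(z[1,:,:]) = 98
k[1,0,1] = -79.0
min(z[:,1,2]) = -92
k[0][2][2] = 50.0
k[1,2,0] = -86.0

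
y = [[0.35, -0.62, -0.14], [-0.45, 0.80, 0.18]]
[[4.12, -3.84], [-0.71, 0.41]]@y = [[3.17, -5.63, -1.27],[-0.43, 0.77, 0.17]]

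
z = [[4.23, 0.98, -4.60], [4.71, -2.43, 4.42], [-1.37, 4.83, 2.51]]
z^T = [[4.23, 4.71, -1.37], [0.98, -2.43, 4.83], [-4.60, 4.42, 2.51]]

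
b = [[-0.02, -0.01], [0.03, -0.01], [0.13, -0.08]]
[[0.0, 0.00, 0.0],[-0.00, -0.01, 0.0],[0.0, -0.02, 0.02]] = b@[[-0.04, -0.20, 0.06], [-0.11, -0.03, -0.21]]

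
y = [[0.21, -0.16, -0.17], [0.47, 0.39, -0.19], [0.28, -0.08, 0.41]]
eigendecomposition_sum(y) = [[(0.11+0.19j),-0.07+0.06j,(-0.1+0.06j)], [(0.23-0.16j),(0.09+0.09j),(0.09+0.12j)], [0.14-0.10j,(0.05+0.05j),0.05+0.07j]] + [[(0.11-0.19j), (-0.07-0.06j), -0.10-0.06j], [(0.23+0.16j), (0.09-0.09j), (0.09-0.12j)], [0.14+0.10j, (0.05-0.05j), 0.05-0.07j]] + [[-0.00+0.00j,(-0.01+0j),0.02+0.00j], [-0j,0.22-0.00j,(-0.36-0j)], [-0.00+0.00j,(-0.18+0j),(0.31+0j)]]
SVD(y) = [[-0.2, -0.04, -0.98], [-0.97, -0.12, 0.21], [-0.13, 0.99, -0.02]] @ diag([0.6530495809977857, 0.5000534273085261, 0.2899531248247082]) @ [[-0.82, -0.51, 0.26], [0.42, -0.24, 0.87], [-0.39, 0.82, 0.41]]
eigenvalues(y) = [(0.24+0.35j), (0.24-0.35j), (0.52+0j)]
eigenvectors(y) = [[0.05-0.54j, (0.05+0.54j), (0.04+0j)], [-0.72+0.00j, -0.72-0.00j, (-0.77+0j)], [-0.43-0.00j, -0.43+0.00j, 0.64+0.00j]]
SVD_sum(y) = [[0.11, 0.07, -0.03], [0.52, 0.33, -0.16], [0.07, 0.04, -0.02]] + [[-0.01, 0.01, -0.02], [-0.03, 0.01, -0.05], [0.21, -0.12, 0.43]] + [[0.11, -0.23, -0.12], [-0.02, 0.05, 0.02], [0.00, -0.00, -0.0]]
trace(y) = 1.01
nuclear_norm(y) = 1.44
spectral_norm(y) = 0.65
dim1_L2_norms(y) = [0.31, 0.64, 0.5]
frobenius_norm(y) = 0.87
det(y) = 0.09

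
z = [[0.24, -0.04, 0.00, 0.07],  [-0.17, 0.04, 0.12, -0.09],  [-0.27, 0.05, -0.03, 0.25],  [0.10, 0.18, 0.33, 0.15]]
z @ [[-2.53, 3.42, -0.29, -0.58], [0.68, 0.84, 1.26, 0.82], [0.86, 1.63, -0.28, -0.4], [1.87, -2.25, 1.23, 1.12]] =[[-0.5, 0.63, -0.03, -0.09], [0.39, -0.15, -0.04, -0.02], [1.16, -1.49, 0.46, 0.49], [0.43, 0.69, 0.29, 0.13]]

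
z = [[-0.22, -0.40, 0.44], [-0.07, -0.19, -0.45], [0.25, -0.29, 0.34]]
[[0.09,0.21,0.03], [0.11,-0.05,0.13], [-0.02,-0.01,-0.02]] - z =[[0.31,0.61,-0.41], [0.18,0.14,0.58], [-0.27,0.28,-0.36]]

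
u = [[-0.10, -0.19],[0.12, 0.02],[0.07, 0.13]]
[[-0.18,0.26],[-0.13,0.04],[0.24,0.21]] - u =[[-0.08,0.45],[-0.25,0.02],[0.17,0.08]]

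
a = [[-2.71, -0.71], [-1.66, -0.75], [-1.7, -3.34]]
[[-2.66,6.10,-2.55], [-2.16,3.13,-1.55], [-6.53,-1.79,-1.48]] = a @ [[0.54, -2.76, 0.95],[1.68, 1.94, -0.04]]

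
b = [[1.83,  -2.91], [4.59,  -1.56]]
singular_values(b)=[5.64, 1.86]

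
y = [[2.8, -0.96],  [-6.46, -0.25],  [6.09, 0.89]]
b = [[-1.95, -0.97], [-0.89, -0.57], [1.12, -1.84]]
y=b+[[4.75, 0.01],[-5.57, 0.32],[4.97, 2.73]]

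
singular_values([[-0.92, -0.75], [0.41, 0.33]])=[1.3, 0.0]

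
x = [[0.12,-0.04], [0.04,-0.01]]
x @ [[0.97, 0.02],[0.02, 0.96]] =[[0.12, -0.04], [0.04, -0.01]]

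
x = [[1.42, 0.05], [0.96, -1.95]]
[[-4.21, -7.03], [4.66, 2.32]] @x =[[-12.73, 13.50],[8.84, -4.29]]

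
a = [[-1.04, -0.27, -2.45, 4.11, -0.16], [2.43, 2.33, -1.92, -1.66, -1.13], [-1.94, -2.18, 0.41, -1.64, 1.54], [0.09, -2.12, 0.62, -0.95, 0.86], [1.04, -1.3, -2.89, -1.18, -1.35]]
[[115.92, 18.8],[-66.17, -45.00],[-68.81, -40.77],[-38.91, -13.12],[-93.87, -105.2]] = a @ [[2.69, 9.23], [7.88, 9.39], [12.11, 20.41], [36.85, 20.26], [5.88, 14.59]]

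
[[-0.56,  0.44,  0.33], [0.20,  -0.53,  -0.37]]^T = [[-0.56, 0.2], [0.44, -0.53], [0.33, -0.37]]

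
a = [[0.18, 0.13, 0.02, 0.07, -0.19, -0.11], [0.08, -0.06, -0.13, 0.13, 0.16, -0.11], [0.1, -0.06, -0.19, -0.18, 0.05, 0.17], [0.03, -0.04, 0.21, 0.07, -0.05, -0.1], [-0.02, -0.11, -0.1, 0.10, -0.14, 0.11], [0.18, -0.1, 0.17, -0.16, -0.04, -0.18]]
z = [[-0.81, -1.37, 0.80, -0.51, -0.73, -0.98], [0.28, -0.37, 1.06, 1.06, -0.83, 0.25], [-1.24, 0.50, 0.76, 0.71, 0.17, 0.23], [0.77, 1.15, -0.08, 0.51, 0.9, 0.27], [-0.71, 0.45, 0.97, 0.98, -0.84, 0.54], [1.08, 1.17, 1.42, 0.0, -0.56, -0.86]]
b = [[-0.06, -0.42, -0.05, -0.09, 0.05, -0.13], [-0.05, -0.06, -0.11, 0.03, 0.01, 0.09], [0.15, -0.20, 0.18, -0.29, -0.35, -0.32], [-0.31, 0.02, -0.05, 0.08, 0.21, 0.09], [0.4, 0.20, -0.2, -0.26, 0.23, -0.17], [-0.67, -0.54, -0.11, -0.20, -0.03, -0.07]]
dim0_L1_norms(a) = [0.59, 0.5, 0.82, 0.71, 0.63, 0.78]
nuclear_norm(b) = 2.68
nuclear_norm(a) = 1.66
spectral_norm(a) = 0.48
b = a @ z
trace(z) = -1.61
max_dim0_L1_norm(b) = 1.64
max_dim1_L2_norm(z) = 2.37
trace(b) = 0.30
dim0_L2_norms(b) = [0.86, 0.74, 0.32, 0.46, 0.47, 0.41]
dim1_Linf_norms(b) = [0.42, 0.11, 0.35, 0.31, 0.4, 0.67]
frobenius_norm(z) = 4.83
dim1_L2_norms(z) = [2.22, 1.79, 1.72, 1.75, 1.9, 2.37]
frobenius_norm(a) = 0.75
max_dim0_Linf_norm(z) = 1.42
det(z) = 0.32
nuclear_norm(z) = 9.89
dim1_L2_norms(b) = [0.46, 0.17, 0.64, 0.4, 0.62, 0.89]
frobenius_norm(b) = 1.41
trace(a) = -0.32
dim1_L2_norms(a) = [0.32, 0.29, 0.34, 0.25, 0.25, 0.36]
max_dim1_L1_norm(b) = 1.62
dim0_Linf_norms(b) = [0.67, 0.54, 0.2, 0.29, 0.35, 0.32]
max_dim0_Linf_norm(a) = 0.21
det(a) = -0.00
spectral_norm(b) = 1.05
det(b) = -0.00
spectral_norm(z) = 2.94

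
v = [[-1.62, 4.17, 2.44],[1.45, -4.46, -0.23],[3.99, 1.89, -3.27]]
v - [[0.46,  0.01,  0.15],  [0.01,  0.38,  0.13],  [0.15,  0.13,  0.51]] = [[-2.08,  4.16,  2.29], [1.44,  -4.84,  -0.36], [3.84,  1.76,  -3.78]]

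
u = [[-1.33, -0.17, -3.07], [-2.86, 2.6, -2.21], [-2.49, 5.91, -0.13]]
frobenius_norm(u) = 8.50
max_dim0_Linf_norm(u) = 5.91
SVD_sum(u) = [[-0.65, 1.06, -0.31], [-2.1, 3.42, -1.01], [-3.14, 5.1, -1.51]] + [[-0.91, -1.33, -2.63],[-0.47, -0.69, -1.36],[0.50, 0.74, 1.46]] + [[0.23, 0.1, -0.13], [-0.29, -0.13, 0.16], [0.14, 0.06, -0.08]]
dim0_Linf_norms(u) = [2.86, 5.91, 3.07]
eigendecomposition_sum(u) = [[2.14-0.00j, -3.01-0.00j, (0.03+0j)], [(-0.4+0j), 0.56+0.00j, (-0.01-0j)], [-2.75+0.00j, (3.88+0j), (-0.04-0j)]] + [[(-1.73-0.36j),  1.42+1.88j,  (-1.55-0.55j)], [(-1.23-0.24j),  1.02+1.32j,  -1.10-0.38j], [0.13+1.31j,  1.02-1.43j,  (-0.04+1.23j)]] + [[(-1.73+0.36j), (1.42-1.88j), -1.55+0.55j],[(-1.23+0.24j), (1.02-1.32j), (-1.1+0.38j)],[0.13-1.31j, (1.02+1.43j), (-0.04-1.23j)]]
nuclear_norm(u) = 11.91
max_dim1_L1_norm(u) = 8.53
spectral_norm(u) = 7.55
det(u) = 14.22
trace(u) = 1.14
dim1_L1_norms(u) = [4.57, 7.67, 8.53]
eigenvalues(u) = [(2.66+0j), (-0.76+2.18j), (-0.76-2.18j)]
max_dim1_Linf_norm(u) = 5.91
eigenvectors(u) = [[(-0.61+0j), -0.70+0.00j, -0.70-0.00j], [(0.11+0j), -0.49+0.01j, (-0.49-0.01j)], [(0.78+0j), (0.16+0.5j), (0.16-0.5j)]]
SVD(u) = [[-0.17, -0.8, -0.58], [-0.55, -0.41, 0.73], [-0.82, 0.44, -0.37]] @ diag([7.547527069583104, 3.8716228407974587, 0.4866946810123642]) @ [[0.51,-0.83,0.24], [0.29,0.43,0.85], [-0.81,-0.36,0.46]]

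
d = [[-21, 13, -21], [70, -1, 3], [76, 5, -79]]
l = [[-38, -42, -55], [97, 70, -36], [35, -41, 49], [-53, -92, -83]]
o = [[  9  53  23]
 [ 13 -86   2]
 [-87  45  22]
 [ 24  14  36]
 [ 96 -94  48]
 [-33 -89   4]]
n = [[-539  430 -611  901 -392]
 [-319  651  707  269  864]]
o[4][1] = -94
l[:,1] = [-42, 70, -41, -92]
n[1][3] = 269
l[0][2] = -55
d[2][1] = 5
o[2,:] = [-87, 45, 22]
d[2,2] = -79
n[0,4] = -392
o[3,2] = 36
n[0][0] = -539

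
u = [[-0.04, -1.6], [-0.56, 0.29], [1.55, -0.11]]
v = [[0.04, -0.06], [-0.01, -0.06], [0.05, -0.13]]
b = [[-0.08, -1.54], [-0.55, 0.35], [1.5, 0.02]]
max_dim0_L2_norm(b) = 1.6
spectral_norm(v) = 0.16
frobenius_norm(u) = 2.32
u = v + b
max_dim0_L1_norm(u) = 2.15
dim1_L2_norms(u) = [1.6, 0.63, 1.55]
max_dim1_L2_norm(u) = 1.6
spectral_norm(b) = 1.61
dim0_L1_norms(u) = [2.15, 2.0]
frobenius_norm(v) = 0.17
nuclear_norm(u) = 3.27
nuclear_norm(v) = 0.20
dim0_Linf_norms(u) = [1.55, 1.6]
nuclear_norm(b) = 3.18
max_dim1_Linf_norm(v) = 0.13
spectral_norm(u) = 1.72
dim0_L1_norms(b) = [2.13, 1.91]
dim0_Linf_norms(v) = [0.05, 0.13]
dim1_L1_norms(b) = [1.62, 0.9, 1.52]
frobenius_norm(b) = 2.25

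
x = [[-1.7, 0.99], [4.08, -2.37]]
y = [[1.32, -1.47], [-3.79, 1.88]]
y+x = [[-0.38, -0.48], [0.29, -0.49]]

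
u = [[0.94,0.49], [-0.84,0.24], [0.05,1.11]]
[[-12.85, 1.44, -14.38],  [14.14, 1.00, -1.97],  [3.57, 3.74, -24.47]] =u @[[-15.71, -0.23, -3.90], [3.92, 3.38, -21.87]]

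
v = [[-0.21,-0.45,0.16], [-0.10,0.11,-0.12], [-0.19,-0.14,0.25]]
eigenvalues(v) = [(-0.31+0j), (0.23+0.09j), (0.23-0.09j)]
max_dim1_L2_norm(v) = 0.52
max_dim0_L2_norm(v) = 0.48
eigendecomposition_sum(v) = [[-0.22+0.00j, -0.24+0.00j, 0.01-0.00j], [-0.08+0.00j, -0.09+0.00j, 0.00-0.00j], [(-0.1+0j), -0.10+0.00j, (0.01-0j)]] + [[0.01+0.07j, -0.11+0.01j, 0.07-0.18j], [-0.01-0.07j, 0.10-0.01j, -0.06+0.17j], [-0.05+0.01j, -0.02-0.07j, (0.12+0.03j)]] + [[0.01-0.07j, -0.11-0.01j, 0.07+0.18j], [(-0.01+0.07j), (0.1+0.01j), (-0.06-0.17j)], [-0.05-0.01j, (-0.02+0.07j), 0.12-0.03j]]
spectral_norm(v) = 0.61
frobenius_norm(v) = 0.65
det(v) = -0.02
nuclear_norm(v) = 0.95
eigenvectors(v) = [[0.87+0.00j, 0.66+0.00j, 0.66-0.00j], [(0.32+0j), (-0.62+0.02j), (-0.62-0.02j)], [(0.38+0j), (0.07+0.43j), (0.07-0.43j)]]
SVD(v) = [[-0.85, -0.45, 0.28], [0.16, 0.28, 0.95], [-0.51, 0.85, -0.17]] @ diag([0.6054104553137883, 0.1827617100002064, 0.164244750158268]) @ [[0.43, 0.78, -0.46], [-0.52, 0.63, 0.58], [-0.74, 0.01, -0.67]]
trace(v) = 0.15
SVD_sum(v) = [[-0.22,-0.40,0.24], [0.04,0.08,-0.05], [-0.13,-0.24,0.14]] + [[0.04, -0.05, -0.05], [-0.03, 0.03, 0.03], [-0.08, 0.10, 0.09]] + [[-0.03, 0.00, -0.03], [-0.12, 0.0, -0.10], [0.02, -0.00, 0.02]]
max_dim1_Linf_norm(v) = 0.45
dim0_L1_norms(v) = [0.5, 0.7, 0.53]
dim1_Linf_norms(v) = [0.45, 0.12, 0.25]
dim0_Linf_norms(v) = [0.21, 0.45, 0.25]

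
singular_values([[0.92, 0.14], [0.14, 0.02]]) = [0.94, 0.0]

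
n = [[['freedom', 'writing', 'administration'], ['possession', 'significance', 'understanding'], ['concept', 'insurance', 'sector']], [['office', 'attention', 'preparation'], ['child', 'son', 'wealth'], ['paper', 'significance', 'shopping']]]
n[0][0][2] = 'administration'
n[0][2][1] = 'insurance'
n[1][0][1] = 'attention'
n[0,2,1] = 'insurance'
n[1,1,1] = 'son'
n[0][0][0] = 'freedom'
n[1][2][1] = 'significance'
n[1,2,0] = 'paper'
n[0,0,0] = 'freedom'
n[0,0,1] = 'writing'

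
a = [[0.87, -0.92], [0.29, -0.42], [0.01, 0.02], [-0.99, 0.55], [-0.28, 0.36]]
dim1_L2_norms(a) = [1.27, 0.51, 0.02, 1.13, 0.46]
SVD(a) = [[-0.70, -0.40],[-0.27, -0.41],[0.00, 0.07],[0.61, -0.76],[0.25, 0.29]] @ diag([1.805662079041068, 0.30738324013044077]) @ [[-0.76, 0.66], [0.66, 0.76]]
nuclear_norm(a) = 2.11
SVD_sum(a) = [[0.95, -0.83], [0.37, -0.32], [-0.00, 0.00], [-0.84, 0.73], [-0.34, 0.29]] + [[-0.08, -0.09],[-0.08, -0.1],[0.01, 0.02],[-0.15, -0.18],[0.06, 0.07]]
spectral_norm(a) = 1.81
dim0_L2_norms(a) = [1.38, 1.21]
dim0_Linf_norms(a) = [0.99, 0.92]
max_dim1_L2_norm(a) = 1.27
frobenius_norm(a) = 1.83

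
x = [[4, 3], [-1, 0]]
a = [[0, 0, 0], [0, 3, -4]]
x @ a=[[0, 9, -12], [0, 0, 0]]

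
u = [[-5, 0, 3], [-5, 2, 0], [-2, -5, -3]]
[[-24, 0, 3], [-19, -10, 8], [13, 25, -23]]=u@[[3, 0, 0], [-2, -5, 4], [-3, 0, 1]]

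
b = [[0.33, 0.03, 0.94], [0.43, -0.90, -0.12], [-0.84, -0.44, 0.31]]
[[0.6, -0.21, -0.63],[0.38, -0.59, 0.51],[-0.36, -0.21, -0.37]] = b@[[0.66, -0.14, 0.32], [-0.16, 0.61, -0.31], [0.41, -0.19, -0.77]]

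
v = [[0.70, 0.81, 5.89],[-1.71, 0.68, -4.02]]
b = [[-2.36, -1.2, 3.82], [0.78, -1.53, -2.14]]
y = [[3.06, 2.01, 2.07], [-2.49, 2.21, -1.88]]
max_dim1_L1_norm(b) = 7.38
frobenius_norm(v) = 7.44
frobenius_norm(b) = 5.40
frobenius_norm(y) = 5.68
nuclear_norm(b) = 6.98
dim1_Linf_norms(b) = [3.82, 2.14]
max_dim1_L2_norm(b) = 4.65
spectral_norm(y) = 4.84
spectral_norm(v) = 7.30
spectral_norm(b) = 5.04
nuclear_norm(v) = 8.73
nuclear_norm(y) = 7.82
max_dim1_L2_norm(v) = 5.99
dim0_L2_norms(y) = [3.95, 2.99, 2.8]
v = b + y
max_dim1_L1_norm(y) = 7.14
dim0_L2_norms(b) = [2.49, 1.94, 4.38]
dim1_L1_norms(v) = [7.4, 6.41]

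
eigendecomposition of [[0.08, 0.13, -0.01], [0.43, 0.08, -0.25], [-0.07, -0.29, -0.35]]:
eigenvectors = [[-0.38, -0.55, -0.09], [-0.85, 0.64, 0.45], [0.37, -0.54, 0.89]]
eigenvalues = [0.38, -0.08, -0.49]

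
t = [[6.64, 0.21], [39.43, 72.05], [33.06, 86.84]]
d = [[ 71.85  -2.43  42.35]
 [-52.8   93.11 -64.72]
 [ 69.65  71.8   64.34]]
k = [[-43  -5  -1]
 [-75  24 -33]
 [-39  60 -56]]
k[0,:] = [-43, -5, -1]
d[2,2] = 64.34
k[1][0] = -75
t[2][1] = 86.84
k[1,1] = 24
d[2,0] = 69.65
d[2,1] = 71.8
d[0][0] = 71.85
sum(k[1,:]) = -84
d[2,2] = 64.34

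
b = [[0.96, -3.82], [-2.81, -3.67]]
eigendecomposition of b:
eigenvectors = [[0.91,  0.52], [-0.41,  0.86]]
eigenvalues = [2.66, -5.37]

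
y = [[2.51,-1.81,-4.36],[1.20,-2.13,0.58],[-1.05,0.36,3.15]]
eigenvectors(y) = [[0.43, 0.84, -0.86], [0.90, 0.49, -0.11], [0.03, 0.24, 0.5]]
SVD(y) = [[-0.85,  -0.08,  0.52], [-0.11,  -0.94,  -0.33], [0.51,  -0.34,  0.79]] @ diag([6.279471426964597, 2.5715144233964797, 0.09618819157809422]) @ [[-0.45, 0.31, 0.84], [-0.38, 0.78, -0.49], [0.81, 0.54, 0.23]]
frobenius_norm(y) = 6.79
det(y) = -1.55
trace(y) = 3.53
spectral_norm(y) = 6.28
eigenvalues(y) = [-1.54, 0.21, 4.86]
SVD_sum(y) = [[2.39,-1.67,-4.47],[0.32,-0.23,-0.6],[-1.44,1.01,2.70]] + [[0.08, -0.16, 0.10], [0.9, -1.89, 1.19], [0.33, -0.69, 0.44]] + [[0.04, 0.03, 0.01], [-0.03, -0.02, -0.01], [0.06, 0.04, 0.02]]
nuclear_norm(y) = 8.95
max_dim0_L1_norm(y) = 8.09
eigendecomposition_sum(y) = [[0.41, -0.95, 0.50],[0.86, -1.98, 1.04],[0.03, -0.06, 0.03]] + [[0.18, -0.10, 0.29], [0.11, -0.06, 0.17], [0.05, -0.03, 0.08]] + [[1.92, -0.76, -5.15],[0.24, -0.09, -0.63],[-1.13, 0.45, 3.04]]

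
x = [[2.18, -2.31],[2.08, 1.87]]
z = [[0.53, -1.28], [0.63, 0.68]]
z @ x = [[-1.51, -3.62], [2.79, -0.18]]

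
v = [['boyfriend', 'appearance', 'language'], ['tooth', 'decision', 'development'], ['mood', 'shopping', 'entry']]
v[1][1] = 'decision'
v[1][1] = 'decision'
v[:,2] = ['language', 'development', 'entry']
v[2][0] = 'mood'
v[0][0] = 'boyfriend'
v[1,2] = 'development'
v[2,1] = 'shopping'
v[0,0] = 'boyfriend'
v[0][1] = 'appearance'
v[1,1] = 'decision'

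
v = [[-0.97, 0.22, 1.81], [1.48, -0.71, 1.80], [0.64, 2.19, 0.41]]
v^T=[[-0.97, 1.48, 0.64], [0.22, -0.71, 2.19], [1.81, 1.80, 0.41]]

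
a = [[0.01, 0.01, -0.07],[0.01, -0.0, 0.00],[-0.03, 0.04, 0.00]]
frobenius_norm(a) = 0.09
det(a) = -0.00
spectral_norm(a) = 0.07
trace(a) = 0.01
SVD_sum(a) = [[0.01, 0.01, -0.07], [0.00, 0.00, -0.0], [0.00, 0.00, -0.00]] + [[0.0, -0.0, -0.0], [0.00, -0.00, -0.00], [-0.03, 0.04, 0.00]] + [[-0.0, -0.0, -0.0], [0.01, 0.0, 0.0], [0.00, 0.0, 0.0]]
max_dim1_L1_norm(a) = 0.09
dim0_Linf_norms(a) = [0.03, 0.04, 0.07]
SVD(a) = [[1.0, 0.03, -0.02],  [0.02, 0.12, 0.99],  [0.04, -0.99, 0.12]] @ diag([0.07145217475008259, 0.05033870827941516, 0.007784675474520475]) @ [[0.13, 0.16, -0.98],[0.62, -0.78, -0.05],[0.77, 0.6, 0.2]]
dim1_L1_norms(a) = [0.09, 0.01, 0.07]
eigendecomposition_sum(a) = [[-0.02, 0.03, -0.03],[0.00, -0.01, 0.01],[-0.02, 0.02, -0.02]] + [[0.03, -0.04, -0.05], [0.01, -0.01, -0.01], [-0.01, 0.02, 0.02]] + [[-0.00,0.02,0.01], [-0.0,0.01,0.00], [-0.0,0.00,0.00]]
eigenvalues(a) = [-0.05, 0.05, 0.01]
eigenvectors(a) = [[0.77, -0.89, 0.79], [-0.16, -0.2, 0.61], [0.62, 0.42, 0.05]]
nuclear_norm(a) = 0.13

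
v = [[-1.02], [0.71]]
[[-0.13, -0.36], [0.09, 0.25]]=v @[[0.13, 0.35]]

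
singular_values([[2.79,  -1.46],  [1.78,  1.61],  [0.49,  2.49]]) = [3.35, 3.31]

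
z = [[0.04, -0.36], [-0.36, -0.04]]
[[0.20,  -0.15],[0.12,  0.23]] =z @ [[-0.28,-0.69], [-0.59,0.35]]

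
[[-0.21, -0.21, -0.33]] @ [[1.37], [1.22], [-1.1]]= [[-0.18]]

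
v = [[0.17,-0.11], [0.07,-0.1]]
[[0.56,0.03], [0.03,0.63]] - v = [[0.39, 0.14],  [-0.04, 0.73]]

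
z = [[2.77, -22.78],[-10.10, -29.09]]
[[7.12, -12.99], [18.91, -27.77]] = z@[[-0.72,0.82], [-0.4,0.67]]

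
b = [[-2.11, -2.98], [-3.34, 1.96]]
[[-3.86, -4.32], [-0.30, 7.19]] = b@[[0.60, -0.92], [0.87, 2.1]]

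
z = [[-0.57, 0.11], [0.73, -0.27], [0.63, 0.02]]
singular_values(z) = [1.14, 0.19]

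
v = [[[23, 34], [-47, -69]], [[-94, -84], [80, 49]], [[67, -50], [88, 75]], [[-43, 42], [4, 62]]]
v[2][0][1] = -50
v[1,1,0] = 80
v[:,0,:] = [[23, 34], [-94, -84], [67, -50], [-43, 42]]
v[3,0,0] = -43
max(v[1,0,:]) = -84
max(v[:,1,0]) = 88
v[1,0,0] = -94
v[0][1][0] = -47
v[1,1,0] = 80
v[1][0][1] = -84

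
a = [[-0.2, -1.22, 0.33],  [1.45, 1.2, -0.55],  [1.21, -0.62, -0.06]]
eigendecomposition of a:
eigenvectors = [[-0.18+0.00j,-0.41-0.26j,(-0.41+0.26j)], [(-0.23+0j),(-0.14+0.38j),-0.14-0.38j], [-0.96+0.00j,-0.78+0.00j,(-0.78-0j)]]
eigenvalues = [(0.02+0j), (0.46+0.71j), (0.46-0.71j)]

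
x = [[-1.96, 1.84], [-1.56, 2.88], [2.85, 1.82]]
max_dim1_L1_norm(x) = 4.67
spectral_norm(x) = 4.20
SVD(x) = [[-0.64, 0.06], [-0.76, -0.23], [0.13, -0.97]] @ diag([4.197903177885936, 3.430409437530038]) @ [[0.67,-0.74],[-0.74,-0.67]]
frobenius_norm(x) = 5.42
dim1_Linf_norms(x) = [1.96, 2.88, 2.85]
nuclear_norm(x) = 7.63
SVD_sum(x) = [[-1.80, 1.99], [-2.13, 2.36], [0.37, -0.42]] + [[-0.16, -0.15], [0.57, 0.52], [2.48, 2.24]]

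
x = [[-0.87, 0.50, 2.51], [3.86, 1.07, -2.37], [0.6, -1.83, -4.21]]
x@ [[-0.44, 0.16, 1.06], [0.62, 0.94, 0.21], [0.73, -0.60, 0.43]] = [[2.53, -1.18, 0.26], [-2.77, 3.05, 3.30], [-4.47, 0.90, -1.56]]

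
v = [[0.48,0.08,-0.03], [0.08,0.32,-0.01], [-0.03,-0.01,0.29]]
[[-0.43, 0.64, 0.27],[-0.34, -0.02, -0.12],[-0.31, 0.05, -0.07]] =v @[[-0.83, 1.43, 0.64], [-0.9, -0.41, -0.53], [-1.2, 0.29, -0.19]]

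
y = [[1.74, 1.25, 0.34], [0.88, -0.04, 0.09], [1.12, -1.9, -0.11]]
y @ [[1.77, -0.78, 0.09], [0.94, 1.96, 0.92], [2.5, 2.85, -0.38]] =[[5.1, 2.06, 1.18], [1.74, -0.51, 0.01], [-0.08, -4.91, -1.61]]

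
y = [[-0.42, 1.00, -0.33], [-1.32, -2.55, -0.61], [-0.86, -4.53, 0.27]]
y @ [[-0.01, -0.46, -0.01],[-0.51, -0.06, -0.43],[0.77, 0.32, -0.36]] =[[-0.76, 0.03, -0.31], [0.84, 0.57, 1.33], [2.53, 0.75, 1.86]]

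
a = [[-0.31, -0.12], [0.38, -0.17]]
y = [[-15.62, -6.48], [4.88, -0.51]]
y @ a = [[2.38, 2.98], [-1.71, -0.5]]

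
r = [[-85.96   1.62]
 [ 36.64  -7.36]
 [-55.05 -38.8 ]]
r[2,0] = -55.05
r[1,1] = -7.36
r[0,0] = -85.96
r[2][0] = -55.05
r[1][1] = -7.36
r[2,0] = -55.05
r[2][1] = -38.8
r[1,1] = -7.36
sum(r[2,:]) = -93.85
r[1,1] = -7.36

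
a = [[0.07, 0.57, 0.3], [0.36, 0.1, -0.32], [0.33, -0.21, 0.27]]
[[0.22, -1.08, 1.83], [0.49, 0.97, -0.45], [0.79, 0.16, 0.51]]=a@[[1.87, 1.34, 0.56],[-0.13, -1.07, 1.78],[0.54, -1.87, 2.58]]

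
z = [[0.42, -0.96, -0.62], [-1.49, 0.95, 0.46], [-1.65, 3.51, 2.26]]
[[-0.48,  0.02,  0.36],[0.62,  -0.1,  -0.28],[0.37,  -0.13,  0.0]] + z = [[-0.06, -0.94, -0.26], [-0.87, 0.85, 0.18], [-1.28, 3.38, 2.26]]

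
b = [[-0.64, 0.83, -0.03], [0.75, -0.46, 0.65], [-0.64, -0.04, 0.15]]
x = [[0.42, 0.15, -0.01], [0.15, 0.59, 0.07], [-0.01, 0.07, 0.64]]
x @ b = [[-0.15, 0.28, 0.08], [0.3, -0.15, 0.39], [-0.35, -0.07, 0.14]]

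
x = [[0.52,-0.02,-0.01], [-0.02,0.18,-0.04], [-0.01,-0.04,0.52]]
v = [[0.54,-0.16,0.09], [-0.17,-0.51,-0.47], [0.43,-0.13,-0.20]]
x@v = [[0.28, -0.07, 0.06], [-0.06, -0.08, -0.08], [0.22, -0.05, -0.09]]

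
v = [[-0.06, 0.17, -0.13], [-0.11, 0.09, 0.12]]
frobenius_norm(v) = 0.29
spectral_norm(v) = 0.23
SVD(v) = [[-0.94, -0.35], [-0.35, 0.94]] @ diag([0.22741710354511033, 0.17967042331767505]) @ [[0.41, -0.84, 0.35], [-0.46, 0.14, 0.88]]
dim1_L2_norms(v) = [0.22, 0.19]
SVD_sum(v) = [[-0.09, 0.18, -0.08],[-0.03, 0.07, -0.03]] + [[0.03, -0.01, -0.05], [-0.08, 0.02, 0.15]]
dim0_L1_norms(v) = [0.17, 0.26, 0.25]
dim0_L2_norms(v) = [0.13, 0.19, 0.18]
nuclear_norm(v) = 0.41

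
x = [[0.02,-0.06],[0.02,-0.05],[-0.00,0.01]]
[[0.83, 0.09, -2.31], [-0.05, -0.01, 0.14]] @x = [[0.02, -0.08], [-0.0, 0.0]]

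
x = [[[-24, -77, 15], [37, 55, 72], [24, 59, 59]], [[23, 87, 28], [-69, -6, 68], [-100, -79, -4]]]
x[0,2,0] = 24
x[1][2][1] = -79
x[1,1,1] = -6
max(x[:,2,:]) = 59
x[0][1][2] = 72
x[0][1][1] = 55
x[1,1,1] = -6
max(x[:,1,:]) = 72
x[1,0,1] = 87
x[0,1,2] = 72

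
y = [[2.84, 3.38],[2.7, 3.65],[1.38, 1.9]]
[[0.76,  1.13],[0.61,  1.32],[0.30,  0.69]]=y @ [[0.59, -0.27], [-0.27, 0.56]]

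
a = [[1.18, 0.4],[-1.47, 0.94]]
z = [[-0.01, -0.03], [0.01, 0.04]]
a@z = [[-0.01, -0.02], [0.02, 0.08]]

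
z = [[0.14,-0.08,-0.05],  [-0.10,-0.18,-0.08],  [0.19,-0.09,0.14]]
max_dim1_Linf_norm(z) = 0.19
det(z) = -0.01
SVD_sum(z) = [[0.10, -0.02, 0.05],[-0.08, 0.02, -0.04],[0.22, -0.05, 0.11]] + [[-0.0, -0.08, -0.03], [-0.01, -0.19, -0.07], [-0.0, -0.03, -0.01]] + [[0.04, 0.02, -0.07],[-0.01, -0.01, 0.02],[-0.02, -0.01, 0.04]]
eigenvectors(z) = [[(0.02-0.35j), 0.02+0.35j, (0.23+0j)],[0.22+0.05j, 0.22-0.05j, 0.96+0.00j],[-0.91+0.00j, (-0.91-0j), 0.12+0.00j]]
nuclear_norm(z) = 0.61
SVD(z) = [[-0.41, 0.39, 0.82], [0.31, 0.91, -0.28], [-0.86, 0.14, -0.49]] @ diag([0.2856622412178084, 0.22020015204764884, 0.1049236721651073]) @ [[-0.88, 0.19, -0.44],[-0.04, -0.94, -0.33],[0.47, 0.27, -0.84]]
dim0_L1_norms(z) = [0.43, 0.35, 0.27]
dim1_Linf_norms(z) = [0.14, 0.18, 0.19]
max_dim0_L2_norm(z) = 0.26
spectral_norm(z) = 0.29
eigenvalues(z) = [(0.16+0.08j), (0.16-0.08j), (-0.21+0j)]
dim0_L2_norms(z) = [0.26, 0.22, 0.17]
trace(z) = 0.10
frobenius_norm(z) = 0.38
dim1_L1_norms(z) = [0.27, 0.36, 0.42]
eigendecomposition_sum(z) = [[(0.07+0.04j), (-0.02-0.01j), (-0.02+0.03j)], [-0.03+0.04j, (0.01-0.01j), -0.02-0.02j], [(0.1-0.2j), -0.03+0.04j, (0.07+0.04j)]] + [[0.07-0.04j, (-0.02+0.01j), (-0.02-0.03j)], [-0.03-0.04j, (0.01+0.01j), (-0.02+0.02j)], [(0.1+0.2j), (-0.03-0.04j), 0.07-0.04j]] + [[(-0.01-0j), -0.05+0.00j, (-0.01+0j)],[-0.03-0.00j, -0.20+0.00j, (-0.05+0j)],[(-0-0j), (-0.02+0j), -0.01+0.00j]]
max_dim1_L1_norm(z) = 0.42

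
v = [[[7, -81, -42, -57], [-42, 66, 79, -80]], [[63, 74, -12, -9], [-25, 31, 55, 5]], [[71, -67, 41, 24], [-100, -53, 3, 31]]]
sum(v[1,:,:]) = 182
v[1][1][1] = 31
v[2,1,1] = -53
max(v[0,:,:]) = 79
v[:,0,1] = [-81, 74, -67]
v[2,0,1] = -67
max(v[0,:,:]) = 79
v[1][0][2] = -12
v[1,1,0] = -25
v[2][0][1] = -67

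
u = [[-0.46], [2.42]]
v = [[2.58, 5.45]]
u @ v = [[-1.19, -2.51], [6.24, 13.19]]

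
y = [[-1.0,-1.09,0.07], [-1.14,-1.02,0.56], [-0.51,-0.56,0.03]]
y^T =[[-1.0, -1.14, -0.51],[-1.09, -1.02, -0.56],[0.07, 0.56, 0.03]]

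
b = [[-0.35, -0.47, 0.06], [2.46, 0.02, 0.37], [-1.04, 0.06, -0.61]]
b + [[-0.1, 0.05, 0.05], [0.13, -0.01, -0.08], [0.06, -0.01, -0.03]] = [[-0.45, -0.42, 0.11], [2.59, 0.01, 0.29], [-0.98, 0.05, -0.64]]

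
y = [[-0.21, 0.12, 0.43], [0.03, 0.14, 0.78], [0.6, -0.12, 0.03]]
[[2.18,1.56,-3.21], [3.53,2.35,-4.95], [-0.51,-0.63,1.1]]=y @ [[-0.48, -0.68, 1.90], [2.84, 2.51, -1.19], [4.04, 2.59, -6.2]]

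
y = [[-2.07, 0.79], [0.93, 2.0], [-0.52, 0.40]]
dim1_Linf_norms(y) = [2.07, 2.0, 0.52]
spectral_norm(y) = 2.33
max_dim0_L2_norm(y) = 2.33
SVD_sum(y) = [[-2.05, -0.05], [0.98, 0.03], [-0.51, -0.01]] + [[-0.02, 0.84], [-0.05, 1.97], [-0.01, 0.41]]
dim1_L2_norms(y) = [2.22, 2.21, 0.66]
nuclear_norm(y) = 4.52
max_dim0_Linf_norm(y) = 2.07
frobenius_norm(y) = 3.19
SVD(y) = [[-0.88, -0.39], [0.42, -0.90], [-0.22, -0.19]] @ diag([2.3282263926800155, 2.187158399482809]) @ [[1.00, 0.03],[0.03, -1.00]]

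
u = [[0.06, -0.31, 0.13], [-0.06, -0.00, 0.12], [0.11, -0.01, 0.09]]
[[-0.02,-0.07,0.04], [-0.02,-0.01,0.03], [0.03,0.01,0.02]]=u @[[0.35,0.11,-0.03], [0.11,0.24,-0.04], [-0.03,-0.04,0.26]]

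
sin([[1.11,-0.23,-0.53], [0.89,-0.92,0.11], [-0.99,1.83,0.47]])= [[0.85,-0.08,-0.32], [0.68,-0.65,0.14], [-0.77,1.48,0.42]]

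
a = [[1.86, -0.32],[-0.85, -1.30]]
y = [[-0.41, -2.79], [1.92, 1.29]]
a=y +[[2.27, 2.47], [-2.77, -2.59]]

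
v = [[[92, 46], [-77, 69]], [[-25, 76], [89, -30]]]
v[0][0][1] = 46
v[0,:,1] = [46, 69]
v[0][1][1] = 69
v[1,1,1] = -30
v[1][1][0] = 89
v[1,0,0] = -25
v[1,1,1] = -30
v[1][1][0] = 89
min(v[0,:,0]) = -77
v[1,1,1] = -30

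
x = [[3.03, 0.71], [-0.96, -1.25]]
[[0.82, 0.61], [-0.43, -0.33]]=x@[[0.23,0.17], [0.17,0.13]]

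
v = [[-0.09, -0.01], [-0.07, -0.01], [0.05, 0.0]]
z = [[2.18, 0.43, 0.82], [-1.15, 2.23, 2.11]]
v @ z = [[-0.18, -0.06, -0.09],[-0.14, -0.05, -0.08],[0.11, 0.02, 0.04]]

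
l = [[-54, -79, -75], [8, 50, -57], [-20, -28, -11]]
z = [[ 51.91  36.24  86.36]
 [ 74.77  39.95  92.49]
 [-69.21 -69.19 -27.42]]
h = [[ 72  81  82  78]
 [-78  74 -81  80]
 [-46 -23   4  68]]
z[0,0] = 51.91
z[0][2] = 86.36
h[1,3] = 80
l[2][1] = -28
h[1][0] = -78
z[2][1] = -69.19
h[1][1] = 74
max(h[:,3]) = 80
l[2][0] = -20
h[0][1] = 81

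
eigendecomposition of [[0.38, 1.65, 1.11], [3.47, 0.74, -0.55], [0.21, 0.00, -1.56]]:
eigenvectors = [[-0.54, -0.60, 0.51], [-0.84, 0.77, -0.77], [-0.03, 0.22, 0.38]]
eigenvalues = [2.97, -2.13, -1.28]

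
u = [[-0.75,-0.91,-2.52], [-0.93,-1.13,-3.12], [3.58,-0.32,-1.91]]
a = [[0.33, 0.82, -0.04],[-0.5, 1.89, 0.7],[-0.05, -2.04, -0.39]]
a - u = [[1.08, 1.73, 2.48], [0.43, 3.02, 3.82], [-3.63, -1.72, 1.52]]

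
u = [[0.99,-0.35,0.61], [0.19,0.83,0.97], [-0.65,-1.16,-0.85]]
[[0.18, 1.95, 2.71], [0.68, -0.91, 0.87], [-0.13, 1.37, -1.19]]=u @[[-0.65, 0.74, 1.63],  [-0.36, -2.15, -0.85],  [1.14, 0.76, 1.31]]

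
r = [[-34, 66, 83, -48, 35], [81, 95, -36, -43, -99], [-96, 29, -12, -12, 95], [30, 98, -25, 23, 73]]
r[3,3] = 23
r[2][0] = -96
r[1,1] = 95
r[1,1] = 95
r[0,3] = -48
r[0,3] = -48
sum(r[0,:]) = 102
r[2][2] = -12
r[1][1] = 95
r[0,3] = -48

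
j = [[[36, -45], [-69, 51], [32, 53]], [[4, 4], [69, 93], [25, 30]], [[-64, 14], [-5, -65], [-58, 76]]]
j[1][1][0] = 69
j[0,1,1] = 51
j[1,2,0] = 25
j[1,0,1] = 4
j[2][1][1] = -65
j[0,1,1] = 51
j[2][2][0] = -58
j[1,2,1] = 30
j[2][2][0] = -58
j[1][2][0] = 25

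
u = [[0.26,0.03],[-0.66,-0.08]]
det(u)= -0.001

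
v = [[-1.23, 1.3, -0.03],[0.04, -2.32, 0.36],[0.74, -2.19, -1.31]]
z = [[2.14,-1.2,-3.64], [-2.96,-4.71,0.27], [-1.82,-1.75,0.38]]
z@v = [[-5.37, 13.54, 4.27],[3.65, 6.49, -1.96],[2.45, 0.86, -1.07]]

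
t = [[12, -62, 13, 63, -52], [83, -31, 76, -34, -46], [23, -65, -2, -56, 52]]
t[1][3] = -34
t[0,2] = 13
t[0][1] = -62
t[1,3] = -34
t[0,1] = -62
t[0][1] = -62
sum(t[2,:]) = -48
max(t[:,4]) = 52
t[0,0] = 12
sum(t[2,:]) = -48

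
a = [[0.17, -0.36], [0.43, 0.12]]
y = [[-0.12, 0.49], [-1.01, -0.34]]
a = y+[[0.29, -0.85],[1.44, 0.46]]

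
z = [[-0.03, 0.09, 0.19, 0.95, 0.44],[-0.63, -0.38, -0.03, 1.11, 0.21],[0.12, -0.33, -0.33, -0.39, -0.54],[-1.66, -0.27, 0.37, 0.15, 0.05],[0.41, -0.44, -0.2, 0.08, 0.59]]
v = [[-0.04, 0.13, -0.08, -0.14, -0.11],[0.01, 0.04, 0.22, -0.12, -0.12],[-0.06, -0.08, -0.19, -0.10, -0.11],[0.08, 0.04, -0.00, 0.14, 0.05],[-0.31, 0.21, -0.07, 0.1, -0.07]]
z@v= [[-0.07, 0.11, -0.04, 0.15, -0.01], [0.05, -0.01, -0.04, 0.31, 0.16], [0.15, -0.1, 0.02, -0.05, 0.08], [0.04, -0.24, -0.00, 0.25, 0.18], [-0.19, 0.18, -0.13, 0.09, -0.01]]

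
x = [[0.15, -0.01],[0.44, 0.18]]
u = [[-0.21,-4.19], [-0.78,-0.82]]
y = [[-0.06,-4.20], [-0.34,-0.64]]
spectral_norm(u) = 4.28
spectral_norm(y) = 4.25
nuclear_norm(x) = 0.56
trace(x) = 0.33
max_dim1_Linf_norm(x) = 0.44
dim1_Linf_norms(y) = [4.2, 0.64]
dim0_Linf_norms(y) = [0.34, 4.2]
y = x + u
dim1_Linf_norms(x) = [0.15, 0.44]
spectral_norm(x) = 0.49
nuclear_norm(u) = 5.01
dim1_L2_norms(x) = [0.15, 0.48]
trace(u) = -1.03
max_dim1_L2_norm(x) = 0.48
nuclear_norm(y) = 4.58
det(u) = -3.10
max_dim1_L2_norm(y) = 4.2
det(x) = 0.03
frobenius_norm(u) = 4.35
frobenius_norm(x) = 0.50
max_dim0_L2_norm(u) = 4.27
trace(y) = -0.70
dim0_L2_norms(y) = [0.35, 4.25]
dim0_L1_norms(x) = [0.59, 0.19]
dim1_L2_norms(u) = [4.2, 1.13]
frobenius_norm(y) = 4.26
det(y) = -1.39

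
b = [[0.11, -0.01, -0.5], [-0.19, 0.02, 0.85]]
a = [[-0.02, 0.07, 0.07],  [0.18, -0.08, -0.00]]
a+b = [[0.09, 0.06, -0.43], [-0.01, -0.06, 0.85]]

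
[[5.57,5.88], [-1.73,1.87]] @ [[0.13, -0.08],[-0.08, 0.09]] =[[0.25, 0.08], [-0.37, 0.31]]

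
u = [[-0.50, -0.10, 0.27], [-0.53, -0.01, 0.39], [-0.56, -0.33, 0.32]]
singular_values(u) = [1.11, 0.23, 0.05]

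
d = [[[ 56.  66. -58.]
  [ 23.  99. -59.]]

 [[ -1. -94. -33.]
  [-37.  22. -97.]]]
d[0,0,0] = 56.0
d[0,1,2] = -59.0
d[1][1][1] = 22.0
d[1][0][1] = -94.0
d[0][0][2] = -58.0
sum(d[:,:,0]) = 41.0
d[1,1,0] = -37.0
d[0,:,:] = [[56.0, 66.0, -58.0], [23.0, 99.0, -59.0]]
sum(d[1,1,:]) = -112.0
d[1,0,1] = -94.0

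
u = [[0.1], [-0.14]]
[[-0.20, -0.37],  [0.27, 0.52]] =u @ [[-1.95, -3.72]]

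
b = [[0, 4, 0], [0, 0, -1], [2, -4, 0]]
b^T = [[0, 0, 2], [4, 0, -4], [0, -1, 0]]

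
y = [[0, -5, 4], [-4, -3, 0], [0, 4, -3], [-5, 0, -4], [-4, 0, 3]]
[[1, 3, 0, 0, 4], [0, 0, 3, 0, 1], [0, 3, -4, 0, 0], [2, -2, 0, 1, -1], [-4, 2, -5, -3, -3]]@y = [[-28, -14, 16], [-4, 12, -6], [-12, -25, 12], [7, -4, 1], [19, -6, 2]]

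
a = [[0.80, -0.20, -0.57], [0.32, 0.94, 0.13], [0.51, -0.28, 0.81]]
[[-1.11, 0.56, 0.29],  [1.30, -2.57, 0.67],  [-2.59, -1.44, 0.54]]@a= [[-0.56,0.67,0.94], [0.56,-2.86,-0.53], [-2.26,-0.99,1.73]]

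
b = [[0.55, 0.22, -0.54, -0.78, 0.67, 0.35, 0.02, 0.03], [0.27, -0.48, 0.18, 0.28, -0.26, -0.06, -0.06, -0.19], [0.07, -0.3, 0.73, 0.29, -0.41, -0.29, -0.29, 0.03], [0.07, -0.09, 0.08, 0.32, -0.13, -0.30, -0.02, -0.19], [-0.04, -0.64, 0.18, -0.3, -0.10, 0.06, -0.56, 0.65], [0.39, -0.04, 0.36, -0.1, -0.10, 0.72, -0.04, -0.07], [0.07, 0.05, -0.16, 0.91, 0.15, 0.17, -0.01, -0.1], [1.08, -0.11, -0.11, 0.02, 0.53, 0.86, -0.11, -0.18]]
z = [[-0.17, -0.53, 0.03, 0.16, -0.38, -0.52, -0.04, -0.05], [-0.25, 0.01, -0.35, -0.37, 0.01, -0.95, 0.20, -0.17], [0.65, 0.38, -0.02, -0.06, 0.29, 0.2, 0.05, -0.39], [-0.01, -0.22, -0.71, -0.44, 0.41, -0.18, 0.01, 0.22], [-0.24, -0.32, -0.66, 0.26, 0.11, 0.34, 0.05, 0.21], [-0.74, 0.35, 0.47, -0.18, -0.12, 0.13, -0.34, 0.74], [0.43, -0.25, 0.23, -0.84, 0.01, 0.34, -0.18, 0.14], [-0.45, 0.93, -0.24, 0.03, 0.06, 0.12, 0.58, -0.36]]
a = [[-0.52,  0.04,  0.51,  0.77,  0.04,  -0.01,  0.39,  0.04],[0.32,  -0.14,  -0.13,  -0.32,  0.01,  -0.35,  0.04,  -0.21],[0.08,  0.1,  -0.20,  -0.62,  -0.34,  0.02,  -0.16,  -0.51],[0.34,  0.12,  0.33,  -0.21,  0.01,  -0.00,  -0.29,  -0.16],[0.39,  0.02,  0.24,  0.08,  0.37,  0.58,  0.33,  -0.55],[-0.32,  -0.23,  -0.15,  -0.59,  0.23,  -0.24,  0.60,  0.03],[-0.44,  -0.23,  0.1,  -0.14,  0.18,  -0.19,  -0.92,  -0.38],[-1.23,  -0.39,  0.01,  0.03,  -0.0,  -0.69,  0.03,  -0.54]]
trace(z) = -0.92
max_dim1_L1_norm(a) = 2.92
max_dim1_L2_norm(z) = 1.27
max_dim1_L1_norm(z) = 3.07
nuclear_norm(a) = 6.97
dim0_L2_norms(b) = [1.31, 0.9, 1.03, 1.34, 1.01, 1.26, 0.64, 0.74]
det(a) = -0.00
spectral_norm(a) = 1.85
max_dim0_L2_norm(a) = 1.57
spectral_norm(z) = 1.49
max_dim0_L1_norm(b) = 3.0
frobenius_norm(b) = 2.99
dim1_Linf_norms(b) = [0.78, 0.48, 0.73, 0.32, 0.65, 0.72, 0.91, 1.08]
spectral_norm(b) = 2.01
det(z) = -0.00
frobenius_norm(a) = 2.97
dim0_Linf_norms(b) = [1.08, 0.64, 0.73, 0.91, 0.67, 0.86, 0.56, 0.65]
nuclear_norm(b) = 6.53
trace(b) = 1.55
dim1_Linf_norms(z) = [0.53, 0.95, 0.65, 0.71, 0.66, 0.74, 0.84, 0.93]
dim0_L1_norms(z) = [2.94, 2.99, 2.71, 2.34, 1.39, 2.78, 1.45, 2.28]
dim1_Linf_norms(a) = [0.77, 0.35, 0.62, 0.34, 0.58, 0.6, 0.92, 1.23]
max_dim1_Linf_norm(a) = 1.23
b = a @ z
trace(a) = -2.40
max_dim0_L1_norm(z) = 2.99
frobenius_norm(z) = 3.02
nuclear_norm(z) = 7.16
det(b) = 0.00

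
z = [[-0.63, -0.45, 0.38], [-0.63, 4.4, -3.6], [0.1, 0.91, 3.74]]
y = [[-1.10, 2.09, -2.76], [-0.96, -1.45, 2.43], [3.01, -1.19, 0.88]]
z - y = [[0.47, -2.54, 3.14], [0.33, 5.85, -6.03], [-2.91, 2.10, 2.86]]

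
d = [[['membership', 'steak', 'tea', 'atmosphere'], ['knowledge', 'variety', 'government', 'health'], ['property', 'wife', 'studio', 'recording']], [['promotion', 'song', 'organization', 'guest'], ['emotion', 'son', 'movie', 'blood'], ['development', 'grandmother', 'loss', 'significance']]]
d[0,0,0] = 'membership'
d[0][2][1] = 'wife'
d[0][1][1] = 'variety'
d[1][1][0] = 'emotion'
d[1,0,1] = 'song'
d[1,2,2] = 'loss'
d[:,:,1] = [['steak', 'variety', 'wife'], ['song', 'son', 'grandmother']]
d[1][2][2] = 'loss'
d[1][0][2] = 'organization'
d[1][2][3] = 'significance'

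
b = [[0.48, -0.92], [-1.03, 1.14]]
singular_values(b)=[1.84, 0.22]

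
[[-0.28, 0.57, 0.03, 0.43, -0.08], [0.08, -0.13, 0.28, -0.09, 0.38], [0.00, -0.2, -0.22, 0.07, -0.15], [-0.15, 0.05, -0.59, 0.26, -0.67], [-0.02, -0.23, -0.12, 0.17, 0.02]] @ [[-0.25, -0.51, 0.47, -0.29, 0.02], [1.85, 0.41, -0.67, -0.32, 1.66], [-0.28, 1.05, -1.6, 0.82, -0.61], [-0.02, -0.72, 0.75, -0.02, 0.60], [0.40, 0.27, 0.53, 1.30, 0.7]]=[[1.08, 0.08, -0.28, -0.19, 1.12], [-0.19, 0.37, -0.19, 0.74, -0.17], [-0.37, -0.4, 0.46, -0.31, -0.26], [0.02, -0.89, 0.68, -1.33, 0.13], [-0.38, -0.33, 0.47, 0.0, -0.19]]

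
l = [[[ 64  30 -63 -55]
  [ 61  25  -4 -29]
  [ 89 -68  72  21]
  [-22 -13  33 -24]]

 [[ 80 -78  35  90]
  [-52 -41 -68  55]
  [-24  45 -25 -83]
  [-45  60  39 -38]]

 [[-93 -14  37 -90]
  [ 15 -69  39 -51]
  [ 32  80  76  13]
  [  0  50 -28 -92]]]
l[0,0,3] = -55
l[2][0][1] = -14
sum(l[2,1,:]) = -66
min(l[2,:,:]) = -93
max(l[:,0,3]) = 90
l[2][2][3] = 13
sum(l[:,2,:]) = 228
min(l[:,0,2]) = -63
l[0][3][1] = -13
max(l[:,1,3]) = 55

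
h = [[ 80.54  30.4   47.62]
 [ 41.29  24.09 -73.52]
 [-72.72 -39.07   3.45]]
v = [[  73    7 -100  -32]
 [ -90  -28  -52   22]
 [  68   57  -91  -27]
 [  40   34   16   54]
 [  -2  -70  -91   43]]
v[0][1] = 7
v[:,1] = [7, -28, 57, 34, -70]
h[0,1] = 30.4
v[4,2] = -91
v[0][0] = 73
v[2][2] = -91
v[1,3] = 22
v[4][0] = -2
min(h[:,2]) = -73.52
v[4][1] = -70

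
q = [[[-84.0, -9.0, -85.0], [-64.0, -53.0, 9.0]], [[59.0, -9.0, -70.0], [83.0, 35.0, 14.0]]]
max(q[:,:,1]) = 35.0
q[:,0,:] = [[-84.0, -9.0, -85.0], [59.0, -9.0, -70.0]]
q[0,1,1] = -53.0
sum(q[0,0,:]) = -178.0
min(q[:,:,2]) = -85.0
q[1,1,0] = 83.0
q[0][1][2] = 9.0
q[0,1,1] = -53.0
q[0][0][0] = -84.0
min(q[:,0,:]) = -85.0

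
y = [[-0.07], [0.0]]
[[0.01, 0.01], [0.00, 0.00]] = y@[[-0.16, -0.09]]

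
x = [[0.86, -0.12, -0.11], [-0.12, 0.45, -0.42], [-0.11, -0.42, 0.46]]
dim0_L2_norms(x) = [0.88, 0.63, 0.63]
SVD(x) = [[-0.93, -0.31, 0.19], [0.35, -0.62, 0.7], [-0.10, 0.72, 0.69]] @ diag([0.8929252776733538, 0.873022351824555, 0.0040523705020908095]) @ [[-0.93, 0.35, -0.1], [-0.31, -0.62, 0.72], [0.19, 0.7, 0.69]]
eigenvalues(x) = [0.0, 0.89, 0.87]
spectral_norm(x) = 0.89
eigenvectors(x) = [[-0.19, -0.93, -0.31], [-0.70, 0.35, -0.62], [-0.69, -0.10, 0.72]]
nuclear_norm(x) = 1.77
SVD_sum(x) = [[0.77, -0.29, 0.08], [-0.29, 0.11, -0.03], [0.08, -0.03, 0.01]] + [[0.08, 0.17, -0.20], [0.17, 0.34, -0.39], [-0.2, -0.39, 0.45]] + [[0.0, 0.0, 0.0], [0.0, 0.0, 0.0], [0.0, 0.00, 0.00]]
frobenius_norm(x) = 1.25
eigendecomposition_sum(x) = [[0.00, 0.0, 0.00],[0.00, 0.0, 0.00],[0.0, 0.00, 0.00]] + [[0.77,-0.29,0.08], [-0.29,0.11,-0.03], [0.08,-0.03,0.01]] + [[0.08, 0.17, -0.20], [0.17, 0.34, -0.39], [-0.2, -0.39, 0.45]]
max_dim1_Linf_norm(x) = 0.86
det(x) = 0.00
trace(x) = 1.77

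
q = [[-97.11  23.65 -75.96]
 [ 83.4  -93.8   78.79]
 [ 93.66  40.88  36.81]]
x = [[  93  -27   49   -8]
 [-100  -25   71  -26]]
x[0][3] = -8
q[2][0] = 93.66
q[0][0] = -97.11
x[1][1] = -25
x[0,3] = -8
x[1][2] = 71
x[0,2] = 49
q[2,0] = 93.66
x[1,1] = -25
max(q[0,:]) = 23.65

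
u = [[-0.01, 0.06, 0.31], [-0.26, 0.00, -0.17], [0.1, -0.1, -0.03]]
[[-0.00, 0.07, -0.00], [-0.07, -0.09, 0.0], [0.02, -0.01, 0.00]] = u @ [[0.28, 0.24, -0.01], [0.07, 0.29, -0.01], [-0.02, 0.19, -0.00]]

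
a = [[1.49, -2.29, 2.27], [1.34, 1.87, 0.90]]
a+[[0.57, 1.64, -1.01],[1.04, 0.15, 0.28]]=[[2.06, -0.65, 1.26], [2.38, 2.02, 1.18]]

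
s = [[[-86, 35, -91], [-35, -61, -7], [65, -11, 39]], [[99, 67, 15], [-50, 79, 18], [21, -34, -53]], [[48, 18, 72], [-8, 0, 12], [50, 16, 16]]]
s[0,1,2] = -7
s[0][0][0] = -86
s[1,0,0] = 99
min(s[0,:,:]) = -91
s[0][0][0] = -86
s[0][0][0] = -86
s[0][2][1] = -11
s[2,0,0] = 48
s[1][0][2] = 15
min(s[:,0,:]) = -91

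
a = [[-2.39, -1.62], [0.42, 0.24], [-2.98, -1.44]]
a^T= [[-2.39,0.42,-2.98], [-1.62,0.24,-1.44]]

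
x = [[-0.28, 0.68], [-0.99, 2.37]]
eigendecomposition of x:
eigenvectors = [[-0.92, -0.28], [-0.39, -0.96]]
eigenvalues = [0.0, 2.09]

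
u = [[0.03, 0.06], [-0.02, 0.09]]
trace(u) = 0.12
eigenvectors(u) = [[0.87+0.00j, 0.87-0.00j], [0.43+0.25j, (0.43-0.25j)]]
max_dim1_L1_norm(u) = 0.11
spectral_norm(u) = 0.11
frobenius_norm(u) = 0.11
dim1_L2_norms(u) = [0.07, 0.09]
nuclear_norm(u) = 0.14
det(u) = 0.00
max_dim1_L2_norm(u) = 0.09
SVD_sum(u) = [[0.00,0.06],[0.00,0.09]] + [[0.03,  0.0], [-0.02,  0.0]]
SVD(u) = [[0.55, -0.83], [0.83, 0.55]] @ diag([0.10816653826391967, 0.03605551275463989]) @ [[0.0, 1.00], [-1.0, -0.00]]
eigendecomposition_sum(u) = [[(0.01+0.06j),(0.03-0.1j)], [(-0.01+0.03j),0.05-0.04j]] + [[0.02-0.06j, (0.03+0.1j)], [-0.01-0.03j, (0.04+0.04j)]]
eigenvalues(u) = [(0.06+0.02j), (0.06-0.02j)]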